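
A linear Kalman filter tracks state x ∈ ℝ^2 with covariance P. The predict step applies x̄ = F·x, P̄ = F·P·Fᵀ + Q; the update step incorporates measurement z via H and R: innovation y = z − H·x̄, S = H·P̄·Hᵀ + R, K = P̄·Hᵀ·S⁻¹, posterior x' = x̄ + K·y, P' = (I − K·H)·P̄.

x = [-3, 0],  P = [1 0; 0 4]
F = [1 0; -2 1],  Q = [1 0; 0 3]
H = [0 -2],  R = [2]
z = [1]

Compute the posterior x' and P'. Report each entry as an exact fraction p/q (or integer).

x' = [-43/23, -5/23]
P' = [38/23 -2/23; -2/23 11/23]

x̄ = F·x = [-3, 6]
P̄ = F·P·Fᵀ + Q = [2 -2; -2 11]
y = z − H·x̄ = [13]
S = H·P̄·Hᵀ + R = [46]
K = P̄·Hᵀ·S⁻¹ = [2/23; -11/23]
x' = x̄ + K·y = [-43/23, -5/23]
P' = (I − K·H)·P̄ = [38/23 -2/23; -2/23 11/23]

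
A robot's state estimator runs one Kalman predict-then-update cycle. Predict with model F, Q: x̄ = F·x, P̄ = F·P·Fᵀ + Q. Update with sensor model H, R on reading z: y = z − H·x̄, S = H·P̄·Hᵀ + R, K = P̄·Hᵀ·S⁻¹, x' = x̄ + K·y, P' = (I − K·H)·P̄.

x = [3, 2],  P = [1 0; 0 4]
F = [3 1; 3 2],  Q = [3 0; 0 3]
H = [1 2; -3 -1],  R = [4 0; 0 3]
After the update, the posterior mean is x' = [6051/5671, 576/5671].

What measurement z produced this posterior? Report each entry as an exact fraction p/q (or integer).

x̄ = F·x = [11, 13]
P̄ = F·P·Fᵀ + Q = [16 17; 17 28]
S = H·P̄·Hᵀ + R = [200 -223; -223 277]
K = P̄·Hᵀ·S⁻¹ = [-645/5671 -1850/5671; 2604/5671 479/5671]
x' − x̄ = [-56330/5671, -73147/5671] = K·y
y = (KᵀK)⁻¹·Kᵀ·(x' − x̄) = [-36, 43]
z = y + H·x̄ = [-36, 43] + [37, -46] = [1, -3]

z = [1, -3]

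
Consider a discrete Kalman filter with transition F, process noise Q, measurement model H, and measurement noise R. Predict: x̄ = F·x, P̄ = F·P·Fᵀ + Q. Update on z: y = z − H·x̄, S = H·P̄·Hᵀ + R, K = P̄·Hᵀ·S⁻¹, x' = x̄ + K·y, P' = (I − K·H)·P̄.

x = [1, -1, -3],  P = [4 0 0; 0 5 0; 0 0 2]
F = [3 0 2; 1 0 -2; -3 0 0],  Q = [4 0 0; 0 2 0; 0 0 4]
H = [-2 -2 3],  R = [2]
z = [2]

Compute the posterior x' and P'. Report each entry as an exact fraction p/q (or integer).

x̄ = F·x = [-3, 7, -3]
P̄ = F·P·Fᵀ + Q = [48 4 -36; 4 14 -12; -36 -12 40]
y = z − H·x̄ = [19]
S = H·P̄·Hᵀ + R = [1218]
K = P̄·Hᵀ·S⁻¹ = [-106/609; -12/203; 36/203]
x' = x̄ + K·y = [-3841/609, 1193/203, 75/203]
P' = (I − K·H)·P̄ = [6760/609 -1732/203 324/203; -1732/203 1978/203 156/203; 324/203 156/203 344/203]

x' = [-3841/609, 1193/203, 75/203]
P' = [6760/609 -1732/203 324/203; -1732/203 1978/203 156/203; 324/203 156/203 344/203]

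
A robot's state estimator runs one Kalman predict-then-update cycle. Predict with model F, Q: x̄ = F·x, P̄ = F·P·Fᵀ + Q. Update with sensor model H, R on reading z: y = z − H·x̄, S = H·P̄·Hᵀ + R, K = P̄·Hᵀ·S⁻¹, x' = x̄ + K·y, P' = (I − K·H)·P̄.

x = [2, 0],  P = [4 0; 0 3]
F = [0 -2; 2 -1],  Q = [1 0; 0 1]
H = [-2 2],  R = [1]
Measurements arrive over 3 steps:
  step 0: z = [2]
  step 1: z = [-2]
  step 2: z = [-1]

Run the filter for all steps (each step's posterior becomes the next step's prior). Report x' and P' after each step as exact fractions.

step 0: x' = [84/85, 172/85], P' = [909/85 902/85; 902/85 916/85]
step 1: x' = [-24692/33405, -19224/11135], P' = [36857/33405 10444/11135; 10444/11135 11379/11135]
step 2: x' = [2820750/1528217, 1966288/1528217], P' = [1604441/1528217 1377434/1528217; 1377434/1528217 1524130/1528217]

step 0: x̄ = F·x = [0, 4]
step 0: P̄ = F·P·Fᵀ + Q = [13 6; 6 20]
step 0: y = z − H·x̄ = [-6]
step 0: S = H·P̄·Hᵀ + R = [85]
step 0: K = P̄·Hᵀ·S⁻¹ = [-14/85; 28/85]
step 0: x' = x̄ + K·y = [84/85, 172/85]
step 0: P' = (I − K·H)·P̄ = [909/85 902/85; 902/85 916/85]
step 1: x̄ = F·x = [-344/85, -4/85]
step 1: P̄ = F·P·Fᵀ + Q = [3749/85 -1776/85; -1776/85 1029/85]
step 1: y = z − H·x̄ = [-10]
step 1: S = H·P̄·Hᵀ + R = [393]
step 1: K = P̄·Hᵀ·S⁻¹ = [-130/393; 22/131]
step 1: x' = x̄ + K·y = [-24692/33405, -19224/11135]
step 1: P' = (I − K·H)·P̄ = [36857/33405 10444/11135; 10444/11135 11379/11135]
step 2: x̄ = F·x = [38448/11135, 8288/33405]
step 2: P̄ = F·P·Fᵀ + Q = [56651/11135 -19018/11135; -19018/11135 89642/33405]
step 2: y = z − H·x̄ = [180707/33405]
step 2: S = H·P̄·Hᵀ + R = [1528217/33405]
step 2: K = P̄·Hᵀ·S⁻¹ = [-454014/1528217; 293392/1528217]
step 2: x' = x̄ + K·y = [2820750/1528217, 1966288/1528217]
step 2: P' = (I − K·H)·P̄ = [1604441/1528217 1377434/1528217; 1377434/1528217 1524130/1528217]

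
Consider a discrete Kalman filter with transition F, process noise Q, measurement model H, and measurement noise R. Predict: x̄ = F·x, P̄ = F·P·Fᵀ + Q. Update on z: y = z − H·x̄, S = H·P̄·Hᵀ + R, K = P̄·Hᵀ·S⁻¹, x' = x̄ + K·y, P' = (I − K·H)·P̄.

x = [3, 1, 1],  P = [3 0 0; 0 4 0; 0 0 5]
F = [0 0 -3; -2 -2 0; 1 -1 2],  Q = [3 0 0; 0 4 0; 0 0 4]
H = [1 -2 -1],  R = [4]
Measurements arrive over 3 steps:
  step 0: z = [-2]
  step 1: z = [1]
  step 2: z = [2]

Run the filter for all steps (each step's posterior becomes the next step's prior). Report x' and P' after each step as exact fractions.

step 0: x̄ = F·x = [-3, -8, 4]
step 0: P̄ = F·P·Fᵀ + Q = [48 0 -30; 0 32 2; -30 2 31]
step 0: y = z − H·x̄ = [-11]
step 0: S = H·P̄·Hᵀ + R = [279]
step 0: K = P̄·Hᵀ·S⁻¹ = [26/93; -22/93; -65/279]
step 0: x' = x̄ + K·y = [-565/93, -502/93, 1831/279]
step 0: P' = (I − K·H)·P̄ = [812/31 572/31 -1100/93; 572/31 508/31 -1244/93; -1100/93 -1244/93 4424/279]
step 1: x̄ = F·x = [-1831/93, 2134/93, 3473/279]
step 1: P̄ = F·P·Fᵀ + Q = [4517/31 -4688/31 -9280/93; -4688/31 9980/31 7552/93; -9280/93 7552/93 22124/279]
step 1: y = z − H·x̄ = [22049/279]
step 1: S = H·P̄·Hᵀ + R = [738245/279]
step 1: K = P̄·Hᵀ·S⁻¹ = [152877/738245; -244488/738245; -95276/738245]
step 1: x' = x̄ + K·y = [-2453028/738245, -2381618/738245, 1660159/738245]
step 1: P' = (I − K·H)·P̄ = [23801064/738245 22324584/738245 -21459612/738245; 22324584/738245 23422164/738245 -23541792/738245; -21459612/738245 -23541792/738245 26005076/738245]
step 2: x̄ = F·x = [-4980477/738245, 9669292/738245, 3248908/738245]
step 2: P̄ = F·P·Fᵀ + Q = [236260419/738245 -270008424/738245 -162276996/738245; -270008424/738245 370442564/738245 179247816/738245; -162276996/738245 179247816/738245 117876064/738245]
step 2: y = z − H·x̄ = [29044459/738245]
step 2: S = H·P̄·Hᵀ + R = [3960438671/738245]
step 2: K = P̄·Hᵀ·S⁻¹ = [938554263/3960438671; -1190141368/3960438671; -638648692/3960438671]
step 2: x' = x̄ + K·y = [10206539970/3960438671, 5049307196/3960438671, -7696773928/3960438671]
step 2: P' = (I − K·H)·P̄ = [74244722604/3960438671 64559124144/3960438671 -58627742736/3960438671; 64559124144/3960438671 68647373196/3960438671 -67975056776/3960438671; -58627742736/3960438671 -67975056776/3960438671 79876965584/3960438671]

step 0: x' = [-565/93, -502/93, 1831/279], P' = [812/31 572/31 -1100/93; 572/31 508/31 -1244/93; -1100/93 -1244/93 4424/279]
step 1: x' = [-2453028/738245, -2381618/738245, 1660159/738245], P' = [23801064/738245 22324584/738245 -21459612/738245; 22324584/738245 23422164/738245 -23541792/738245; -21459612/738245 -23541792/738245 26005076/738245]
step 2: x' = [10206539970/3960438671, 5049307196/3960438671, -7696773928/3960438671], P' = [74244722604/3960438671 64559124144/3960438671 -58627742736/3960438671; 64559124144/3960438671 68647373196/3960438671 -67975056776/3960438671; -58627742736/3960438671 -67975056776/3960438671 79876965584/3960438671]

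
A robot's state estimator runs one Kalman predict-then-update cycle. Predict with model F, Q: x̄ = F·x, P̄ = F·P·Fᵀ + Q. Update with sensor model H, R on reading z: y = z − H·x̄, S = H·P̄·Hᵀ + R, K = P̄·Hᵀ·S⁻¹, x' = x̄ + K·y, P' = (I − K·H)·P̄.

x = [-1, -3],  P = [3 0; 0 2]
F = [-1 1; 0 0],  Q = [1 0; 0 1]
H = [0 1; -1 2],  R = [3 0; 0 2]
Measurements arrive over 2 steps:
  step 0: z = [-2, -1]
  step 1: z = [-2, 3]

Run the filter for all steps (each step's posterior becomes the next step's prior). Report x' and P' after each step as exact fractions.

step 0: x̄ = F·x = [-2, 0]
step 0: P̄ = F·P·Fᵀ + Q = [6 0; 0 1]
step 0: y = z − H·x̄ = [-2, -3]
step 0: S = H·P̄·Hᵀ + R = [4 2; 2 12]
step 0: K = P̄·Hᵀ·S⁻¹ = [3/11 -6/11; 2/11 3/22]
step 0: x' = x̄ + K·y = [-10/11, -17/22]
step 0: P' = (I − K·H)·P̄ = [30/11 9/11; 9/11 6/11]
step 1: x̄ = F·x = [3/22, 0]
step 1: P̄ = F·P·Fᵀ + Q = [29/11 0; 0 1]
step 1: y = z − H·x̄ = [-2, 69/22]
step 1: S = H·P̄·Hᵀ + R = [4 2; 2 95/11]
step 1: K = P̄·Hᵀ·S⁻¹ = [29/168 -29/84; 17/112 11/56]
step 1: x' = x̄ + K·y = [-31/24, 5/16]
step 1: P' = (I − K·H)·P̄ = [145/84 29/56; 29/56 51/112]

step 0: x' = [-10/11, -17/22], P' = [30/11 9/11; 9/11 6/11]
step 1: x' = [-31/24, 5/16], P' = [145/84 29/56; 29/56 51/112]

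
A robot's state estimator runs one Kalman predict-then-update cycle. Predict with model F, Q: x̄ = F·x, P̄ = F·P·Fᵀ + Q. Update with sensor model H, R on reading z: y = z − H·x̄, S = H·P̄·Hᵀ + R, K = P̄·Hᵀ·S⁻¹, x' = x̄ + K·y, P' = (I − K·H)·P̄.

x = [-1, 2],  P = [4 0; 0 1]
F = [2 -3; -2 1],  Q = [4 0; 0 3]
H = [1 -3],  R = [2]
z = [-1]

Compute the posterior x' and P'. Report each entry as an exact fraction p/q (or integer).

x̄ = F·x = [-8, 4]
P̄ = F·P·Fᵀ + Q = [29 -19; -19 20]
y = z − H·x̄ = [19]
S = H·P̄·Hᵀ + R = [325]
K = P̄·Hᵀ·S⁻¹ = [86/325; -79/325]
x' = x̄ + K·y = [-966/325, -201/325]
P' = (I − K·H)·P̄ = [2029/325 619/325; 619/325 259/325]

x' = [-966/325, -201/325]
P' = [2029/325 619/325; 619/325 259/325]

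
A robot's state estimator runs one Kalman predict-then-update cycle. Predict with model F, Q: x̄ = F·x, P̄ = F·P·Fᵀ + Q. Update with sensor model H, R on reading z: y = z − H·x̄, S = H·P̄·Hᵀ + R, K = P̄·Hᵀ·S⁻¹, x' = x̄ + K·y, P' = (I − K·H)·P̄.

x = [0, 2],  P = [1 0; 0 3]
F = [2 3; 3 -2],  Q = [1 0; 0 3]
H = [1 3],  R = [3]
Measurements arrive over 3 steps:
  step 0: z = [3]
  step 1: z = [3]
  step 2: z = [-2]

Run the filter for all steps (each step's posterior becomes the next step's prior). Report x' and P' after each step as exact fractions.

step 0: x̄ = F·x = [6, -4]
step 0: P̄ = F·P·Fᵀ + Q = [32 -12; -12 24]
step 0: y = z − H·x̄ = [9]
step 0: S = H·P̄·Hᵀ + R = [179]
step 0: K = P̄·Hᵀ·S⁻¹ = [-4/179; 60/179]
step 0: x' = x̄ + K·y = [1038/179, -176/179]
step 0: P' = (I − K·H)·P̄ = [5712/179 -1908/179; -1908/179 696/179]
step 1: x̄ = F·x = [1548/179, 3466/179]
step 1: P̄ = F·P·Fᵀ + Q = [6395/179 20556/179; 20556/179 77625/179]
step 1: y = z − H·x̄ = [-11409/179]
step 1: S = H·P̄·Hᵀ + R = [828893/179]
step 1: K = P̄·Hᵀ·S⁻¹ = [68063/828893; 253431/828893]
step 1: x' = x̄ + K·y = [2830143/828893, -103079/828893]
step 1: P' = (I − K·H)·P̄ = [3732954/828893 -1176255/828893; -1176255/828893 645516/828893]
step 2: x̄ = F·x = [5351049/828893, 8696587/828893]
step 2: P̄ = F·P·Fᵀ + Q = [7455293/828893 12643353/828893; 12643353/828893 52780389/828893]
step 2: y = z − H·x̄ = [-33098596/828893]
step 2: S = H·P̄·Hᵀ + R = [560825591/828893]
step 2: K = P̄·Hᵀ·S⁻¹ = [45385352/560825591; 170984520/560825591]
step 2: x' = x̄ + K·y = [1808211419/560825591, -943522271/560825591]
step 2: P' = (I − K·H)·P̄ = [2559183063/560825591 -807675669/560825591; -807675669/560825591 440209743/560825591]

step 0: x' = [1038/179, -176/179], P' = [5712/179 -1908/179; -1908/179 696/179]
step 1: x' = [2830143/828893, -103079/828893], P' = [3732954/828893 -1176255/828893; -1176255/828893 645516/828893]
step 2: x' = [1808211419/560825591, -943522271/560825591], P' = [2559183063/560825591 -807675669/560825591; -807675669/560825591 440209743/560825591]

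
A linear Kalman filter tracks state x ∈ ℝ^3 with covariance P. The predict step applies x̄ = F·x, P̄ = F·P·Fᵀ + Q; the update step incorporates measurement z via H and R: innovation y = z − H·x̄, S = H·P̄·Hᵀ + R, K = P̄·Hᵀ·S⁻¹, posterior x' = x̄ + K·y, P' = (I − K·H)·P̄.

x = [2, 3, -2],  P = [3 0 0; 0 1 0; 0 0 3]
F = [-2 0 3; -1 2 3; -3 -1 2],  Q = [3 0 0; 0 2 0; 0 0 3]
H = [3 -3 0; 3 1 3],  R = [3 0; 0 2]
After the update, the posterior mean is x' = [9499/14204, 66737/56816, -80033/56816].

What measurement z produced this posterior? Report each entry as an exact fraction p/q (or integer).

x̄ = F·x = [-10, -2, -13]
P̄ = F·P·Fᵀ + Q = [42 33 36; 33 36 25; 36 25 43]
S = H·P̄·Hᵀ + R = [111 171; 171 1799]
K = P̄·Hᵀ·S⁻¹ = [243/14204 2085/14204; -17367/56816 8283/56816; 4855/56816 7813/56816]
x' − x̄ = [151539/14204, 180369/56816, 658575/56816] = K·y
y = (KᵀK)⁻¹·Kᵀ·(x' − x̄) = [23, 70]
z = y + H·x̄ = [23, 70] + [-24, -71] = [-1, -1]

z = [-1, -1]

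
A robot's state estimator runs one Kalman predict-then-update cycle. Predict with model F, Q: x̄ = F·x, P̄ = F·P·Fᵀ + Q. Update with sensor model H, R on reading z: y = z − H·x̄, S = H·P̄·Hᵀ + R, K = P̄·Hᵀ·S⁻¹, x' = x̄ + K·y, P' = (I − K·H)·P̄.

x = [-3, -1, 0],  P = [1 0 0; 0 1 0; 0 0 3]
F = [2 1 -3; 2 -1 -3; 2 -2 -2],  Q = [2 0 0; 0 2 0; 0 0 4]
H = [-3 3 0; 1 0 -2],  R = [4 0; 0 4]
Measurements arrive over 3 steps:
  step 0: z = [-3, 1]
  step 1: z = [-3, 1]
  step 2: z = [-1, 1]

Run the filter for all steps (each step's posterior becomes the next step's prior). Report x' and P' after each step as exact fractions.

step 0: x̄ = F·x = [-7, -5, -4]
step 0: P̄ = F·P·Fᵀ + Q = [34 30 20; 30 34 24; 20 24 24]
step 0: y = z − H·x̄ = [-9, 0]
step 0: S = H·P̄·Hᵀ + R = [76 -36; -36 54]
step 0: K = P̄·Hᵀ·S⁻¹ = [-4/13 -37/117; 0 -1/3; -5/39 -212/351]
step 0: x' = x̄ + K·y = [-55/13, -5, -37/13]
step 0: P' = (I − K·H)·P̄ = [1108/39 28 1736/117; 28 28 44/3; 1736/117 44/3 3028/351]
step 1: x̄ = F·x = [-64/13, 66/13, 94/13]
step 1: P̄ = F·P·Fᵀ + Q = [874/13 -192/13 -472/13; -192/13 250/13 872/39; -472/13 872/39 13612/351]
step 1: y = z − H·x̄ = [-33, 265/13]
step 1: S = H·P̄·Hᵀ + R = [1048 -598; -598 130426/351]
step 1: K = P̄·Hᵀ·S⁻¹ = [-682842/2791861 -48195/2791861; 204303/2791861 -118161/2791861; -236472/2791861 -1236104/2791861]
step 1: x' = x̄ + K·y = [7806803/2791861, 5023398/2791861, 2793374/2791861]
step 1: P' = (I − K·H)·P̄ = [26459716/2791861 25549260/2791861 13326248/2791861; 25549260/2791861 25821664/2791861 13010952/2791861; 13326248/2791861 13010952/2791861 9135332/2791861]
step 2: x̄ = F·x = [12256882/2791861, 2210086/2791861, -19938/2791861]
step 2: P̄ = F·P·Fᵀ + Q = [83678590/2791861 2320212/2791861 -23309664/2791861; 2320212/2791861 35415934/2791861 29823760/2791861; -23309664/2791861 29823760/2791861 49917844/2791861]
step 2: y = z − H·x̄ = [27348527/2791861, -9504897/2791861]
step 2: S = H·P̄·Hᵀ + R = [1041254344/2791861 -562875678/2791861; -562875678/2791861 387756066/2791861]
step 2: K = P̄·Hᵀ·S⁻¹ = [-127155834/518911097 -30636973/1556733291; 185988651/2594555485 -340810091/7783666455; -224076972/2594555485 -3447798488/7783666455]
step 2: x' = x̄ + K·y = [1067307583/518911097, 4262567036/2594555485, 1699135858/2594555485]
step 2: P' = (I − K·H)·P̄ = [14739433276/1556733291 14230809940/1556733291 7430990584/1556733291; 14230809940/1556733291 71898004304/7783666455 36258645032/7783666455; 7430990584/1556733291 36258645032/7783666455 25473073436/7783666455]

step 0: x' = [-55/13, -5, -37/13], P' = [1108/39 28 1736/117; 28 28 44/3; 1736/117 44/3 3028/351]
step 1: x' = [7806803/2791861, 5023398/2791861, 2793374/2791861], P' = [26459716/2791861 25549260/2791861 13326248/2791861; 25549260/2791861 25821664/2791861 13010952/2791861; 13326248/2791861 13010952/2791861 9135332/2791861]
step 2: x' = [1067307583/518911097, 4262567036/2594555485, 1699135858/2594555485], P' = [14739433276/1556733291 14230809940/1556733291 7430990584/1556733291; 14230809940/1556733291 71898004304/7783666455 36258645032/7783666455; 7430990584/1556733291 36258645032/7783666455 25473073436/7783666455]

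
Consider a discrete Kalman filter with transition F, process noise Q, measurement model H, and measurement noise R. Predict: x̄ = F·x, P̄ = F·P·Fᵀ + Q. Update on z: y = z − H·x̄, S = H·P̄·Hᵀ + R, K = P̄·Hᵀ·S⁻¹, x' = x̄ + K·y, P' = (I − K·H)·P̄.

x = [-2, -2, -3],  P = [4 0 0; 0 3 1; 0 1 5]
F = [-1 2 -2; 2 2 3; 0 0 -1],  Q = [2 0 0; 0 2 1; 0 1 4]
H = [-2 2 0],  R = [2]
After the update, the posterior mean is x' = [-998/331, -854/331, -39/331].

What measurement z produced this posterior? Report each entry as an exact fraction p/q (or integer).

x̄ = F·x = [4, -17, 3]
P̄ = F·P·Fᵀ + Q = [30 -24 8; -24 87 -16; 8 -16 9]
S = H·P̄·Hᵀ + R = [662]
K = P̄·Hᵀ·S⁻¹ = [-54/331; 111/331; -24/331]
x' − x̄ = [-2322/331, 4773/331, -1032/331] = K·y
y = (KᵀK)⁻¹·Kᵀ·(x' − x̄) = [43]
z = y + H·x̄ = [43] + [-42] = [1]

z = [1]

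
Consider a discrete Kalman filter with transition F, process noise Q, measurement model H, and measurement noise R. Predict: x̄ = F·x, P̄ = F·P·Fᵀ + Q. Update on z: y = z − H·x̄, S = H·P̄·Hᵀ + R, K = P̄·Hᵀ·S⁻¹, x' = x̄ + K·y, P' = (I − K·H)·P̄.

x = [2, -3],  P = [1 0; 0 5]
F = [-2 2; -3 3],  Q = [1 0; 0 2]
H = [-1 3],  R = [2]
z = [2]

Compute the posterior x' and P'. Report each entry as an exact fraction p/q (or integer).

x' = [-79/315, 53/105]
P' = [986/315 128/105; 128/105 24/35]

x̄ = F·x = [-10, -15]
P̄ = F·P·Fᵀ + Q = [25 36; 36 56]
y = z − H·x̄ = [37]
S = H·P̄·Hᵀ + R = [315]
K = P̄·Hᵀ·S⁻¹ = [83/315; 44/105]
x' = x̄ + K·y = [-79/315, 53/105]
P' = (I − K·H)·P̄ = [986/315 128/105; 128/105 24/35]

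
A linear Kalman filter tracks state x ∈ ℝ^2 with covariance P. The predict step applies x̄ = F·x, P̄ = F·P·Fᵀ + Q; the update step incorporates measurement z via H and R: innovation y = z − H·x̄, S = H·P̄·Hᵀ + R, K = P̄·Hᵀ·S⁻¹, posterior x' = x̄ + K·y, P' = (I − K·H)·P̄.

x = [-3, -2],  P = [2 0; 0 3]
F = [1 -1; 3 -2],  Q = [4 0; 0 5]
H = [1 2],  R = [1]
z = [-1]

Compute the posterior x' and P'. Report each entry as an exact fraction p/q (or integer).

x' = [2/3, -85/99]
P' = [7/2 -5/3; -5/3 103/99]

x̄ = F·x = [-1, -5]
P̄ = F·P·Fᵀ + Q = [9 12; 12 35]
y = z − H·x̄ = [10]
S = H·P̄·Hᵀ + R = [198]
K = P̄·Hᵀ·S⁻¹ = [1/6; 41/99]
x' = x̄ + K·y = [2/3, -85/99]
P' = (I − K·H)·P̄ = [7/2 -5/3; -5/3 103/99]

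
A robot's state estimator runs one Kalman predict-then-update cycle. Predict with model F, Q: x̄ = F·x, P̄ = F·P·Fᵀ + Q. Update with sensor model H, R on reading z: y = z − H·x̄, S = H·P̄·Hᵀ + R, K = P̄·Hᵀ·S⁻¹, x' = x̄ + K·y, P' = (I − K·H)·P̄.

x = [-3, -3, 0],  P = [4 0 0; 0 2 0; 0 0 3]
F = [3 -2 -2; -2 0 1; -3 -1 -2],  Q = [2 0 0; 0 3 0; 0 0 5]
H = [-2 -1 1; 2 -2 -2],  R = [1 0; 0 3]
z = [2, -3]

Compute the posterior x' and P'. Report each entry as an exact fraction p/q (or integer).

x̄ = F·x = [-3, 6, 12]
P̄ = F·P·Fᵀ + Q = [58 -30 -20; -30 22 18; -20 18 55]
y = z − H·x̄ = [-10, 39]
S = H·P̄·Hᵀ + R = [234 -478; -478 1087]
K = P̄·Hᵀ·S⁻¹ = [-5987/12937 -62/12937; -3024/12937 -2996/12937; -5209/25874 -3359/12937]
x' = x̄ + K·y = [18641/12937, -8982/12937, 50288/12937]
P' = (I − K·H)·P̄ = [129116/12937 -61518/12937 190727/12937; -61518/12937 34518/12937 -91542/12937; 190727/12937 -91542/12937 574615/25874]

x' = [18641/12937, -8982/12937, 50288/12937]
P' = [129116/12937 -61518/12937 190727/12937; -61518/12937 34518/12937 -91542/12937; 190727/12937 -91542/12937 574615/25874]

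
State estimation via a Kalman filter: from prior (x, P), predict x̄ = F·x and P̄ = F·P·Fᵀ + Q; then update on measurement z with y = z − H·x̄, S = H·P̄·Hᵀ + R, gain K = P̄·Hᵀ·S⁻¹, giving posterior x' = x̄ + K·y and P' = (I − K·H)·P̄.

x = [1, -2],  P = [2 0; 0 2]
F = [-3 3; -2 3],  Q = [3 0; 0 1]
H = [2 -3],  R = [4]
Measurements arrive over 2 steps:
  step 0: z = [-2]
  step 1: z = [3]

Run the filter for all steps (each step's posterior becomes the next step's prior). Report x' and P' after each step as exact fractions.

step 0: x' = [-291/43, -176/43], P' = [1533/43 1038/43; 1038/43 720/43]
step 1: x' = [6333/1511, 13023/7555], P' = [15234/1511 9324/1511; 9324/1511 31588/7555]

step 0: x̄ = F·x = [-9, -8]
step 0: P̄ = F·P·Fᵀ + Q = [39 30; 30 27]
step 0: y = z − H·x̄ = [-8]
step 0: S = H·P̄·Hᵀ + R = [43]
step 0: K = P̄·Hᵀ·S⁻¹ = [-12/43; -21/43]
step 0: x' = x̄ + K·y = [-291/43, -176/43]
step 0: P' = (I − K·H)·P̄ = [1533/43 1038/43; 1038/43 720/43]
step 1: x̄ = F·x = [345/43, 54/43]
step 1: P̄ = F·P·Fᵀ + Q = [1722/43 108/43; 108/43 199/43]
step 1: y = z − H·x̄ = [-399/43]
step 1: S = H·P̄·Hᵀ + R = [7555/43]
step 1: K = P̄·Hᵀ·S⁻¹ = [624/1511; -381/7555]
step 1: x' = x̄ + K·y = [6333/1511, 13023/7555]
step 1: P' = (I − K·H)·P̄ = [15234/1511 9324/1511; 9324/1511 31588/7555]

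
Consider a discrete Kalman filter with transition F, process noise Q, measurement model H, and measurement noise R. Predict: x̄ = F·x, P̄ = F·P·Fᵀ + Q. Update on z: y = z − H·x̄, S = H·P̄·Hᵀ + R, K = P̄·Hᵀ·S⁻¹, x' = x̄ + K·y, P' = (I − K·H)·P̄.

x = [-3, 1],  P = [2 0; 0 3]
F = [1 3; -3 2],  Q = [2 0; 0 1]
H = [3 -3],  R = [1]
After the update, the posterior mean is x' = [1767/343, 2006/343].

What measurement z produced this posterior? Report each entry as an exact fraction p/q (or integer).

x̄ = F·x = [0, 11]
P̄ = F·P·Fᵀ + Q = [31 12; 12 31]
S = H·P̄·Hᵀ + R = [343]
K = P̄·Hᵀ·S⁻¹ = [57/343; -57/343]
x' − x̄ = [1767/343, -1767/343] = K·y
y = (KᵀK)⁻¹·Kᵀ·(x' − x̄) = [31]
z = y + H·x̄ = [31] + [-33] = [-2]

z = [-2]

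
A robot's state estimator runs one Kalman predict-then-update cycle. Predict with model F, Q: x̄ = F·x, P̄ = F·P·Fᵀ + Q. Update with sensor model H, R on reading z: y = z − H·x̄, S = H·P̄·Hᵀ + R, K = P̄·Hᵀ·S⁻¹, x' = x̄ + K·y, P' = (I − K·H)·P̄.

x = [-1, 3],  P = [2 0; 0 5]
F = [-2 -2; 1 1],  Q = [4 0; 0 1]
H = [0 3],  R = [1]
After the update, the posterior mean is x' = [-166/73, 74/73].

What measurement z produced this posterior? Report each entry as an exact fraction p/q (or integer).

x̄ = F·x = [-4, 2]
P̄ = F·P·Fᵀ + Q = [32 -14; -14 8]
S = H·P̄·Hᵀ + R = [73]
K = P̄·Hᵀ·S⁻¹ = [-42/73; 24/73]
x' − x̄ = [126/73, -72/73] = K·y
y = (KᵀK)⁻¹·Kᵀ·(x' − x̄) = [-3]
z = y + H·x̄ = [-3] + [6] = [3]

z = [3]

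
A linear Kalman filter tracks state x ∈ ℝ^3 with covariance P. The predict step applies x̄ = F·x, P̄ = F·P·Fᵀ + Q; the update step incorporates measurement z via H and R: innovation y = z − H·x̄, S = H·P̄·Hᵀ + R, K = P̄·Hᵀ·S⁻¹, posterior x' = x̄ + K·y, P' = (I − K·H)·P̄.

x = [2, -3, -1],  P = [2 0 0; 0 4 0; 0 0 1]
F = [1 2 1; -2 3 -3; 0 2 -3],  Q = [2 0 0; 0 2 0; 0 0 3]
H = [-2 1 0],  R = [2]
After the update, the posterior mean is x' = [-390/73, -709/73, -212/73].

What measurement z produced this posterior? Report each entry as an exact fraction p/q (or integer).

x̄ = F·x = [-5, -10, -3]
P̄ = F·P·Fᵀ + Q = [21 17 13; 17 55 33; 13 33 28]
S = H·P̄·Hᵀ + R = [73]
K = P̄·Hᵀ·S⁻¹ = [-25/73; 21/73; 7/73]
x' − x̄ = [-25/73, 21/73, 7/73] = K·y
y = (KᵀK)⁻¹·Kᵀ·(x' − x̄) = [1]
z = y + H·x̄ = [1] + [0] = [1]

z = [1]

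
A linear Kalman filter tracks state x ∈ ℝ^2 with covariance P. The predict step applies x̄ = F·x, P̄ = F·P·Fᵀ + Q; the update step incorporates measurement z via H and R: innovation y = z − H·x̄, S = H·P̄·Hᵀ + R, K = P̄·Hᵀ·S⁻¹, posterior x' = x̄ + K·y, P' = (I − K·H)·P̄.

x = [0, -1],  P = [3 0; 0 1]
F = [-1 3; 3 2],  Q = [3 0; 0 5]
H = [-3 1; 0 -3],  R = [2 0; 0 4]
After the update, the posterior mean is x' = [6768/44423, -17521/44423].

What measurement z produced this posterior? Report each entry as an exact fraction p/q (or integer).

x̄ = F·x = [-3, -2]
P̄ = F·P·Fᵀ + Q = [15 -3; -3 36]
S = H·P̄·Hᵀ + R = [191 -135; -135 328]
K = P̄·Hᵀ·S⁻¹ = [-14529/44423 -4761/44423; 180/44423 -14553/44423]
x' − x̄ = [140037/44423, 71325/44423] = K·y
y = (KᵀK)⁻¹·Kᵀ·(x' − x̄) = [-8, -5]
z = y + H·x̄ = [-8, -5] + [7, 6] = [-1, 1]

z = [-1, 1]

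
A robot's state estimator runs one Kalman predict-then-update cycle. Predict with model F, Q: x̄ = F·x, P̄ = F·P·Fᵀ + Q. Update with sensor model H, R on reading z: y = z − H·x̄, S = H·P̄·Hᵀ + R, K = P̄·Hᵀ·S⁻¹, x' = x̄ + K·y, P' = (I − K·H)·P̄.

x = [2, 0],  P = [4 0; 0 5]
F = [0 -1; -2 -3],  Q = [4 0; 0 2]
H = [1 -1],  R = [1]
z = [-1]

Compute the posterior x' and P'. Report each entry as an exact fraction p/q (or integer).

x̄ = F·x = [0, -4]
P̄ = F·P·Fᵀ + Q = [9 15; 15 63]
y = z − H·x̄ = [-5]
S = H·P̄·Hᵀ + R = [43]
K = P̄·Hᵀ·S⁻¹ = [-6/43; -48/43]
x' = x̄ + K·y = [30/43, 68/43]
P' = (I − K·H)·P̄ = [351/43 357/43; 357/43 405/43]

x' = [30/43, 68/43]
P' = [351/43 357/43; 357/43 405/43]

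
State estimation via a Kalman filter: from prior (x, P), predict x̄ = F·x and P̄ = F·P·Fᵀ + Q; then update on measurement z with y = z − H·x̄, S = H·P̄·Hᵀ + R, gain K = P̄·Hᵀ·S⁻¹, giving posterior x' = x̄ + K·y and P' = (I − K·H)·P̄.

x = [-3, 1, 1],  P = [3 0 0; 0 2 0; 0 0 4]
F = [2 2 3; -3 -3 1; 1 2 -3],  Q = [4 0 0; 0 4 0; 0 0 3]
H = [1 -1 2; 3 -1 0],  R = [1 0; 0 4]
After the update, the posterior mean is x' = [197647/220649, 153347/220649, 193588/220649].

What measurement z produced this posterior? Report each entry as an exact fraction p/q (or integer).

z = [2, 2]

x̄ = F·x = [-1, 7, -4]
P̄ = F·P·Fᵀ + Q = [60 -18 -22; -18 53 -33; -22 -33 50]
S = H·P̄·Hᵀ + R = [394 239; 239 705]
K = P̄·Hᵀ·S⁻¹ = [-23352/220649 69886/220649; -71012/220649 -9415/220649; 86142/220649 -39531/220649]
x' − x̄ = [418296/220649, -1391196/220649, 1076184/220649] = K·y
y = (KᵀK)⁻¹·Kᵀ·(x' − x̄) = [18, 12]
z = y + H·x̄ = [18, 12] + [-16, -10] = [2, 2]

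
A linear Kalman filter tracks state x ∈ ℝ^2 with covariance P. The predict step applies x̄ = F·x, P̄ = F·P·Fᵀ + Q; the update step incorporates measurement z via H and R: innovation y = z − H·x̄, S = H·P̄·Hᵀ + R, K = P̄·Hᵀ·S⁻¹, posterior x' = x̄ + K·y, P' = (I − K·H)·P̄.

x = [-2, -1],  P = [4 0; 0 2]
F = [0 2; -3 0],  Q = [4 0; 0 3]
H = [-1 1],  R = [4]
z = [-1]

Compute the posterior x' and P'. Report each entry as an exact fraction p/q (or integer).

x' = [-2/55, -21/55]
P' = [516/55 468/55; 468/55 624/55]

x̄ = F·x = [-2, 6]
P̄ = F·P·Fᵀ + Q = [12 0; 0 39]
y = z − H·x̄ = [-9]
S = H·P̄·Hᵀ + R = [55]
K = P̄·Hᵀ·S⁻¹ = [-12/55; 39/55]
x' = x̄ + K·y = [-2/55, -21/55]
P' = (I − K·H)·P̄ = [516/55 468/55; 468/55 624/55]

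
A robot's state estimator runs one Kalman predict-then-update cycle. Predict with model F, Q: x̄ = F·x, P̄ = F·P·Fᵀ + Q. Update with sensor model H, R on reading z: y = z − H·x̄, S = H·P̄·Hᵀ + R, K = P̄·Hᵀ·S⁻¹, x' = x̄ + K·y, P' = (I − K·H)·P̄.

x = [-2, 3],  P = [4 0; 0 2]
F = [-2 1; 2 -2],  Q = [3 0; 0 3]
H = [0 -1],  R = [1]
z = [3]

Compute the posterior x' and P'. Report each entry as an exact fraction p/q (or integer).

x̄ = F·x = [7, -10]
P̄ = F·P·Fᵀ + Q = [21 -20; -20 27]
y = z − H·x̄ = [-7]
S = H·P̄·Hᵀ + R = [28]
K = P̄·Hᵀ·S⁻¹ = [5/7; -27/28]
x' = x̄ + K·y = [2, -13/4]
P' = (I − K·H)·P̄ = [47/7 -5/7; -5/7 27/28]

x' = [2, -13/4]
P' = [47/7 -5/7; -5/7 27/28]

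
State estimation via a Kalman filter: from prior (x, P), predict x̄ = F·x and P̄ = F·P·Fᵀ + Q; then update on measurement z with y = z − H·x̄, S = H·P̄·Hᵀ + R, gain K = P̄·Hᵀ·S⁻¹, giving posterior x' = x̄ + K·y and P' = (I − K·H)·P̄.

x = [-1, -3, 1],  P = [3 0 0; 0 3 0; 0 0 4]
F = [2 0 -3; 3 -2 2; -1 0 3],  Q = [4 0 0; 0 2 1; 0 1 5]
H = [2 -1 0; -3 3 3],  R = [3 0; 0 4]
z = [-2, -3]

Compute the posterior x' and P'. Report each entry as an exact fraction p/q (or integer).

x' = [-38595/39067, -13264/39067, -61386/39067]
P' = [344184/39067 605778/39067 -255634/39067; 605778/39067 1140780/39067 -519734/39067; -255634/39067 -519734/39067 271636/39067]

x̄ = F·x = [-5, 5, 4]
P̄ = F·P·Fᵀ + Q = [52 -6 -42; -6 57 16; -42 16 44]
y = z − H·x̄ = [13, -45]
S = H·P̄·Hᵀ + R = [292 -837; -837 2533]
K = P̄·Hᵀ·S⁻¹ = [27530/39067 4470/39067; 23592/39067 11451/39067; 2822/39067 5652/39067]
x' = x̄ + K·y = [-38595/39067, -13264/39067, -61386/39067]
P' = (I − K·H)·P̄ = [344184/39067 605778/39067 -255634/39067; 605778/39067 1140780/39067 -519734/39067; -255634/39067 -519734/39067 271636/39067]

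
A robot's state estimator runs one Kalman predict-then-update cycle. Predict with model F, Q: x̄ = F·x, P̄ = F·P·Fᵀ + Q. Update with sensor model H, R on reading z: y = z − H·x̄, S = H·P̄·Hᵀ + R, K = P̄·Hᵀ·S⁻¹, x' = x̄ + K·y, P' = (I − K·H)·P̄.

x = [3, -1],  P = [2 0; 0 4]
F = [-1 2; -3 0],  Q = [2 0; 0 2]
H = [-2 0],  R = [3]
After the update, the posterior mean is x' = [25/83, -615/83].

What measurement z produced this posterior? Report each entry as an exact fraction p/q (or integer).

x̄ = F·x = [-5, -9]
P̄ = F·P·Fᵀ + Q = [20 6; 6 20]
S = H·P̄·Hᵀ + R = [83]
K = P̄·Hᵀ·S⁻¹ = [-40/83; -12/83]
x' − x̄ = [440/83, 132/83] = K·y
y = (KᵀK)⁻¹·Kᵀ·(x' − x̄) = [-11]
z = y + H·x̄ = [-11] + [10] = [-1]

z = [-1]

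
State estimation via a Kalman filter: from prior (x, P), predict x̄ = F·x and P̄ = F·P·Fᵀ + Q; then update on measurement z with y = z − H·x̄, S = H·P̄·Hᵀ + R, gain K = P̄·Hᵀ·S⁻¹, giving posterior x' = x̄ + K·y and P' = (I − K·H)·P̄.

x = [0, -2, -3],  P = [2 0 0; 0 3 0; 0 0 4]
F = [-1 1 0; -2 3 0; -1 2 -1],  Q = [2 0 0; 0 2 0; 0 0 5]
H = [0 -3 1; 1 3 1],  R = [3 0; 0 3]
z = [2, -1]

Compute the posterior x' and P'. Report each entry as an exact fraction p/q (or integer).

x' = [-3396/18103, -9228/18103, 14702/18103]
P' = [37545/18103 -5445/18103 -16149/18103; -5445/18103 3755/18103 2559/18103; -16149/18103 2559/18103 30540/18103]

x̄ = F·x = [-2, -6, -1]
P̄ = F·P·Fᵀ + Q = [7 13 8; 13 37 22; 8 22 23]
y = z − H·x̄ = [-15, 20]
S = H·P̄·Hᵀ + R = [227 -341; -341 592]
K = P̄·Hᵀ·S⁻¹ = [62/18103 1687/18103; -2902/18103 2793/18103; 7621/18103 7356/18103]
x' = x̄ + K·y = [-3396/18103, -9228/18103, 14702/18103]
P' = (I − K·H)·P̄ = [37545/18103 -5445/18103 -16149/18103; -5445/18103 3755/18103 2559/18103; -16149/18103 2559/18103 30540/18103]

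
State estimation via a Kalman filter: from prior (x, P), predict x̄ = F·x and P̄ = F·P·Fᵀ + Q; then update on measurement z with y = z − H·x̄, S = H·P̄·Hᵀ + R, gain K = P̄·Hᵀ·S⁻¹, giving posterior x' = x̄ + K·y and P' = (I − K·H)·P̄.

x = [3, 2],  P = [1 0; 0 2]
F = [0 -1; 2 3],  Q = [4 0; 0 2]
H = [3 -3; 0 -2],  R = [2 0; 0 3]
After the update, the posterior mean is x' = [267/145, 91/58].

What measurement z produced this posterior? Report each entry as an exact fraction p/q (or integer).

z = [1, -3]

x̄ = F·x = [-2, 12]
P̄ = F·P·Fᵀ + Q = [6 -6; -6 24]
S = H·P̄·Hᵀ + R = [380 180; 180 99]
K = P̄·Hᵀ·S⁻¹ = [39/145 -32/87; -3/58 -34/87]
x' − x̄ = [557/145, -605/58] = K·y
y = (KᵀK)⁻¹·Kᵀ·(x' − x̄) = [43, 21]
z = y + H·x̄ = [43, 21] + [-42, -24] = [1, -3]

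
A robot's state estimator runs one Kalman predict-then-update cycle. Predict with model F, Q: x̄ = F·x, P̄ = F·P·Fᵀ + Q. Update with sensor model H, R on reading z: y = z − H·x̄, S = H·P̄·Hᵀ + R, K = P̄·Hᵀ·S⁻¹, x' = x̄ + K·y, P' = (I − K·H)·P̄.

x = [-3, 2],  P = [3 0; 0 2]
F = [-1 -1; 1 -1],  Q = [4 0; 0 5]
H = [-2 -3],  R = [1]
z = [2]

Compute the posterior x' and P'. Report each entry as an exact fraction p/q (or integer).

x̄ = F·x = [1, -5]
P̄ = F·P·Fᵀ + Q = [9 -1; -1 10]
y = z − H·x̄ = [-11]
S = H·P̄·Hᵀ + R = [115]
K = P̄·Hᵀ·S⁻¹ = [-3/23; -28/115]
x' = x̄ + K·y = [56/23, -267/115]
P' = (I − K·H)·P̄ = [162/23 -107/23; -107/23 366/115]

x' = [56/23, -267/115]
P' = [162/23 -107/23; -107/23 366/115]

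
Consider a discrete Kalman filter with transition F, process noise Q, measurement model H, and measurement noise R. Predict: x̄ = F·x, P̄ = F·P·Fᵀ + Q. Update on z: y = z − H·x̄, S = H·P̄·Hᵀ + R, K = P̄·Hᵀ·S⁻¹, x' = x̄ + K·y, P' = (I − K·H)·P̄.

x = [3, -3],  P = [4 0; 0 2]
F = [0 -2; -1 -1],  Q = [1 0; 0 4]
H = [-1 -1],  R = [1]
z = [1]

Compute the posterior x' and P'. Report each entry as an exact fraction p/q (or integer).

x' = [11/4, -7/2]
P' = [83/28 -5/2; -5/2 3]

x̄ = F·x = [6, 0]
P̄ = F·P·Fᵀ + Q = [9 4; 4 10]
y = z − H·x̄ = [7]
S = H·P̄·Hᵀ + R = [28]
K = P̄·Hᵀ·S⁻¹ = [-13/28; -1/2]
x' = x̄ + K·y = [11/4, -7/2]
P' = (I − K·H)·P̄ = [83/28 -5/2; -5/2 3]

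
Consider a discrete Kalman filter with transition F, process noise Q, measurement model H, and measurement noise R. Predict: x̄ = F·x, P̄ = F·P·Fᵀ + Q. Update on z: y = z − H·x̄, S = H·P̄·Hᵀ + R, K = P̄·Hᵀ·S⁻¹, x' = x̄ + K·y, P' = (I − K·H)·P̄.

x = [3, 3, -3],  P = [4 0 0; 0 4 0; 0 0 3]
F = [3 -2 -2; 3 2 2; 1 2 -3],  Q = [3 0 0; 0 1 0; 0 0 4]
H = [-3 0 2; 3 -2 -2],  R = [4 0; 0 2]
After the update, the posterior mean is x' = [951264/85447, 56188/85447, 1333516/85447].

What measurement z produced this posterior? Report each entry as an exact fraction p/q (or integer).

x̄ = F·x = [9, 9, 18]
P̄ = F·P·Fᵀ + Q = [67 8 14; 8 65 10; 14 10 51]
S = H·P̄·Hᵀ + R = [643 -631; -631 885]
K = P̄·Hᵀ·S⁻¹ = [-27019/85447 -4106/85447; -41523/85447 -41771/85447; 1310/85447 -6790/85447]
x' − x̄ = [182241/85447, -712835/85447, -204530/85447] = K·y
y = (KᵀK)⁻¹·Kᵀ·(x' − x̄) = [-11, 28]
z = y + H·x̄ = [-11, 28] + [9, -27] = [-2, 1]

z = [-2, 1]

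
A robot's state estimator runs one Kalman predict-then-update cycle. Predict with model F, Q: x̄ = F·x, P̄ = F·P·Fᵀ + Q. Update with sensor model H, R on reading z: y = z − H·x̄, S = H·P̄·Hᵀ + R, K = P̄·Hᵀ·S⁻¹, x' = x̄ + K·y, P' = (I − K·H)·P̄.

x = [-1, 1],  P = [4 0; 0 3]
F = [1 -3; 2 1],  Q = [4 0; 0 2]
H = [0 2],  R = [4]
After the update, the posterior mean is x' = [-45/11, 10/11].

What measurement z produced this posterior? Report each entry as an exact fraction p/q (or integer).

z = [2]

x̄ = F·x = [-4, -1]
P̄ = F·P·Fᵀ + Q = [35 -1; -1 21]
S = H·P̄·Hᵀ + R = [88]
K = P̄·Hᵀ·S⁻¹ = [-1/44; 21/44]
x' − x̄ = [-1/11, 21/11] = K·y
y = (KᵀK)⁻¹·Kᵀ·(x' − x̄) = [4]
z = y + H·x̄ = [4] + [-2] = [2]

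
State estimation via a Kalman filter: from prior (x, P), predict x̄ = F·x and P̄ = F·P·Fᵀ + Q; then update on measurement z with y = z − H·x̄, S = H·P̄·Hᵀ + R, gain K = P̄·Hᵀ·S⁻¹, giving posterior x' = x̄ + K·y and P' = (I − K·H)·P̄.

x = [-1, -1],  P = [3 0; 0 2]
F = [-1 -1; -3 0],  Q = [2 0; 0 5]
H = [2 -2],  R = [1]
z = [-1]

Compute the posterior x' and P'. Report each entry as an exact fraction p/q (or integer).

x̄ = F·x = [2, 3]
P̄ = F·P·Fᵀ + Q = [7 9; 9 32]
y = z − H·x̄ = [1]
S = H·P̄·Hᵀ + R = [85]
K = P̄·Hᵀ·S⁻¹ = [-4/85; -46/85]
x' = x̄ + K·y = [166/85, 209/85]
P' = (I − K·H)·P̄ = [579/85 581/85; 581/85 604/85]

x' = [166/85, 209/85]
P' = [579/85 581/85; 581/85 604/85]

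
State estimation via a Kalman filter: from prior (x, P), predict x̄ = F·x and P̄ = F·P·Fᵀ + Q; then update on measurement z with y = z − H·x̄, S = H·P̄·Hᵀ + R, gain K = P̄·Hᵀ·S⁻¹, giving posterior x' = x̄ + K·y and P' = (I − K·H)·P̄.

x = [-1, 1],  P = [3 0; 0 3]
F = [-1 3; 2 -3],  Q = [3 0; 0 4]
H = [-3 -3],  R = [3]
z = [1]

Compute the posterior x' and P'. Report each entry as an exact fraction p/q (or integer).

x' = [4, -135/31]
P' = [33 -33; -33 1033/31]

x̄ = F·x = [4, -5]
P̄ = F·P·Fᵀ + Q = [33 -33; -33 43]
y = z − H·x̄ = [-2]
S = H·P̄·Hᵀ + R = [93]
K = P̄·Hᵀ·S⁻¹ = [0; -10/31]
x' = x̄ + K·y = [4, -135/31]
P' = (I − K·H)·P̄ = [33 -33; -33 1033/31]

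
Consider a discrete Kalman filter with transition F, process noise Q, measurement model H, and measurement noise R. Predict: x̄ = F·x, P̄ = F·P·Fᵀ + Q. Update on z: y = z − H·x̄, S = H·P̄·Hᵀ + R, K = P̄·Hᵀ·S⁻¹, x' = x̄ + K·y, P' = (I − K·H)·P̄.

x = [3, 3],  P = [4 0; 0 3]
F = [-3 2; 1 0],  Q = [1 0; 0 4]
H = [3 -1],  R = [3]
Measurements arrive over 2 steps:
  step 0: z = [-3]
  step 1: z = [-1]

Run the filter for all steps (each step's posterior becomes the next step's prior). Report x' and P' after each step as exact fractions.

step 0: x̄ = F·x = [-3, 3]
step 0: P̄ = F·P·Fᵀ + Q = [49 -12; -12 8]
step 0: y = z − H·x̄ = [9]
step 0: S = H·P̄·Hᵀ + R = [524]
step 0: K = P̄·Hᵀ·S⁻¹ = [159/524; -11/131]
step 0: x' = x̄ + K·y = [-141/524, 294/131]
step 0: P' = (I − K·H)·P̄ = [395/524 177/131; 177/131 564/131]
step 1: x̄ = F·x = [2775/524, -141/524]
step 1: P̄ = F·P·Fᵀ + Q = [4607/524 231/524; 231/524 2491/524]
step 1: y = z − H·x̄ = [-4495/262]
step 1: S = H·P̄·Hᵀ + R = [11035/131]
step 1: K = P̄·Hᵀ·S⁻¹ = [1359/4414; -899/22070]
step 1: x' = x̄ + K·y = [30/2207, 1897/4414]
step 1: P' = (I − K·H)·P̄ = [1781/2207 6609/4414; 6609/4414 50916/11035]

step 0: x' = [-141/524, 294/131], P' = [395/524 177/131; 177/131 564/131]
step 1: x' = [30/2207, 1897/4414], P' = [1781/2207 6609/4414; 6609/4414 50916/11035]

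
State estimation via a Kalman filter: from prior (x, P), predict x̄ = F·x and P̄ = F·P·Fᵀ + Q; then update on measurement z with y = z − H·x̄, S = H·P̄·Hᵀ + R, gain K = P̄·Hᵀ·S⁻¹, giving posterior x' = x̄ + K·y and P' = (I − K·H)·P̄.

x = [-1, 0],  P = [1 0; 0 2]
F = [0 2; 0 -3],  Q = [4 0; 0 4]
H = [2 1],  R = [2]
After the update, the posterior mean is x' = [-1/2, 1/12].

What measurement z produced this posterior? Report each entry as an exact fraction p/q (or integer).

x̄ = F·x = [0, 0]
P̄ = F·P·Fᵀ + Q = [12 -12; -12 22]
S = H·P̄·Hᵀ + R = [24]
K = P̄·Hᵀ·S⁻¹ = [1/2; -1/12]
x' − x̄ = [-1/2, 1/12] = K·y
y = (KᵀK)⁻¹·Kᵀ·(x' − x̄) = [-1]
z = y + H·x̄ = [-1] + [0] = [-1]

z = [-1]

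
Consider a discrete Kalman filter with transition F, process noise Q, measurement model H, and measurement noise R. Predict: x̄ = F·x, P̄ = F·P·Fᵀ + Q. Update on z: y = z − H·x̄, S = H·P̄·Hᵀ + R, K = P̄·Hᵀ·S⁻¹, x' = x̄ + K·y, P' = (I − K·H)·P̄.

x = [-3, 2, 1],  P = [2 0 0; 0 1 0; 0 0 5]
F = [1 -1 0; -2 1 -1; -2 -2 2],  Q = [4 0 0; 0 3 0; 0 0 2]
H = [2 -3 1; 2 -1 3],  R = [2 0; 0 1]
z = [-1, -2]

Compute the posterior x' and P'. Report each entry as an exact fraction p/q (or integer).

x̄ = F·x = [-5, 7, 4]
P̄ = F·P·Fᵀ + Q = [7 -5 -2; -5 17 -4; -2 -4 34]
y = z − H·x̄ = [26, 3]
S = H·P̄·Hᵀ + R = [293 245; 245 372]
K = P̄·Hᵀ·S⁻¹ = [6859/48971 -2806/48971; -1125/3767 346/3767; -9366/48971 19596/48971]
x' = x̄ + K·y = [-74939/48971, -1843/3767, 11156/48971]
P' = (I − K·H)·P̄ = [194082/48971 7042/3767 -99808/48971; 7042/3767 4408/3767 -3110/3767; -99808/48971 -3110/3767 59594/48971]

x' = [-74939/48971, -1843/3767, 11156/48971]
P' = [194082/48971 7042/3767 -99808/48971; 7042/3767 4408/3767 -3110/3767; -99808/48971 -3110/3767 59594/48971]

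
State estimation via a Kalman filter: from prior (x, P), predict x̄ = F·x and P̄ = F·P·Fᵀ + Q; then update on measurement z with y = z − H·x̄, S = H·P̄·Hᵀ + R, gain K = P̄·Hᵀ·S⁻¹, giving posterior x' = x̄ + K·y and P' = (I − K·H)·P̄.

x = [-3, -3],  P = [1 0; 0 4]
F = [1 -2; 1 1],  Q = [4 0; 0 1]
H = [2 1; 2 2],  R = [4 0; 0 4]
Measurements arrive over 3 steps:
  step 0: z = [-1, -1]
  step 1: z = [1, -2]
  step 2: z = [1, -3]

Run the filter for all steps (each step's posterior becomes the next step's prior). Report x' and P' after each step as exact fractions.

step 0: x̄ = F·x = [3, -6]
step 0: P̄ = F·P·Fᵀ + Q = [21 -7; -7 6]
step 0: y = z − H·x̄ = [-1, 5]
step 0: S = H·P̄·Hᵀ + R = [66 54; 54 56]
step 0: K = P̄·Hᵀ·S⁻¹ = [112/195 -7/130; -17/39 5/13]
step 0: x' = x̄ + K·y = [841/390, -142/39]
step 0: P' = (I − K·H)·P̄ = [469/195 -98/39; -98/39 128/39]
step 1: x̄ = F·x = [1227/130, -193/130]
step 1: P̄ = F·P·Fᵀ + Q = [1923/65 -107/65; -107/65 108/65]
step 1: y = z − H·x̄ = [-2131/130, -1164/65]
step 1: S = H·P̄·Hᵀ + R = [7632/65 7266/65; 7266/65 7528/65]
step 1: K = P̄·Hᵀ·S⁻¹ = [6758/17919 1415/11946; -3125/17919 1007/5973]
step 1: x' = x̄ + K·y = [40679/35838, -29476/17919]
step 1: P' = (I − K·H)·P̄ = [22787/17919 -18542/17919; -18542/17919 24584/17919]
step 2: x̄ = F·x = [52861/11946, -6091/11946]
step 2: P̄ = F·P·Fᵀ + Q = [29663/1991 -871/1991; -871/1991 3134/1991]
step 2: y = z − H·x̄ = [-87685/11946, -21563/1991]
step 2: S = H·P̄·Hᵀ + R = [126266/1991 119694/1991; 119694/1991 132184/1991]
step 2: K = P̄·Hᵀ·S⁻¹ = [104766/296797 68857/593594; -44919/296797 50837/296797]
step 2: x' = x̄ + K·y = [514387/890391, -1116589/890391]
step 2: P' = (I − K·H)·P̄ = [350207/296797 -281350/296797; -281350/296797 383024/296797]

step 0: x' = [841/390, -142/39], P' = [469/195 -98/39; -98/39 128/39]
step 1: x' = [40679/35838, -29476/17919], P' = [22787/17919 -18542/17919; -18542/17919 24584/17919]
step 2: x' = [514387/890391, -1116589/890391], P' = [350207/296797 -281350/296797; -281350/296797 383024/296797]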